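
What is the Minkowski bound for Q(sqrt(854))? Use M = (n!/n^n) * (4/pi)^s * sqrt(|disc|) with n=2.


d = 854, d mod 4 = 2, so disc(K) = 4d = 3416; |disc(K)| = 3416
Real quadratic field, so n = 2, s = r2 = 0, r1 = 2
M = (n!/n^n) * (4/pi)^s * sqrt(|disc(K)|) = (2!/2^2) * (4/pi)^0 * sqrt(3416)
= 0.5 * 1.000000 * 58.446557
= 29.2233

29.2233


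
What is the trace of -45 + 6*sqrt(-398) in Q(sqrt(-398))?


Tr(a + b*sqrt(d)) = (a + b*sqrt(d)) + (a - b*sqrt(d)) = 2a
= 2 * (-45)
= -90

-90


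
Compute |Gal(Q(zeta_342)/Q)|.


|Gal(Q(zeta_342)/Q)| = phi(342)
= 108

108


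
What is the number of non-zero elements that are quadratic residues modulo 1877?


For prime p, the number of non-zero quadratic residues is (p-1)/2.
= (1877-1)/2
= 938

938


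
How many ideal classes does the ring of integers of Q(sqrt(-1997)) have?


K = Q(sqrt(-1997)). d mod 4 = 3, so D = disc(K) = 4d = -7988
h(K) equals the number of primitive reduced positive-definite forms (a, b, c) = a*x^2 + b*x*y + c*y^2 with b^2 - 4ac = D,
where reduced means |b| <= a <= c, with b >= 0 whenever |b| = a or a = c, and primitive means gcd(a, b, c) = 1.
Reduced forces 3a^2 <= |D| = 7988, so 1 <= a <= 51; b must have the parity of D, and c = (b^2 - D)/(4a) must be an integer >= a.
Enumerate a = 1..51, b in [-a, a]:
  a=1: (1, 0, 1997)  [1]
  a=2: (2, 2, 999)  [1]
  a=3: (3, -2, 666), (3, 2, 666)  [2]
  a=4..5: none
  a=6: (6, -2, 333), (6, 2, 333)  [2]
  a=7..8: none
  a=9: (9, -2, 222), (9, 2, 222)  [2]
  a=10: none
  a=11: (11, -8, 183), (11, 8, 183)  [2]
  a=12..16: none
  a=17: (17, -6, 118), (17, 6, 118)  [2]
  a=18: (18, -2, 111), (18, 2, 111)  [2]
  a=19: (19, -12, 107), (19, 12, 107)  [2]
  a=20..21: none
  a=22: (22, -14, 93), (22, 14, 93)  [2]
  a=23: (23, -4, 87), (23, 4, 87)  [2]
  a=24..26: none
  a=27: (27, -2, 74), (27, 2, 74)  [2]
  a=28: none
  a=29: (29, -4, 69), (29, 4, 69)  [2]
  a=30: none
  a=31: (31, -14, 66), (31, 14, 66)  [2]
  a=32: none
  a=33: (33, -14, 62), (33, -8, 61), (33, 8, 61), (33, 14, 62)  [4]
  a=34: (34, -6, 59), (34, 6, 59)  [2]
  a=35..36: none
  a=37: (37, -2, 54), (37, 2, 54)  [2]
  a=38: (38, -26, 57), (38, 26, 57)  [2]
  a=39..42: none
  a=43: (43, -28, 51), (43, 28, 51)  [2]
  a=44..45: none
  a=46: (46, -42, 53), (46, 42, 53)  [2]
  a=47: (47, -40, 51), (47, 40, 51)  [2]
  a=48..51: none
Total reduced forms: 1 + 1 + 2 + 2 + 2 + 2 + 2 + 2 + 2 + 2 + 2 + 2 + 2 + 2 + 4 + 2 + 2 + 2 + 2 + 2 + 2 = 42
h = 42

42


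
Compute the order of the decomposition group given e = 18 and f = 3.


|D_P| = e * f
= 18 * 3
= 54

54


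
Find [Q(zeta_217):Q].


The degree equals Euler's totient phi(217).
217 = 7 * 31
phi(217) = 180

180


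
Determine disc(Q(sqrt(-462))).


For K = Q(sqrt(d)) with d squarefree: disc(K) = d if d = 1 mod 4, and disc(K) = 4d if d = 2 or 3 mod 4.
Here d = -462, and d mod 4 = 2.
d = 2 mod 4, not 1 (O_K = Z[sqrt(d)]), so disc(K) = 4d = 4 * (-462) = -1848

-1848


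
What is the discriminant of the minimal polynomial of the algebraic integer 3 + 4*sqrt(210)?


The element 3 + 4*sqrt(210) has minimal polynomial:
x^2 - 6*x - 3351
Discriminant = (-6)^2 - 4*(-3351)
= 36 + 13404
= 13440

13440


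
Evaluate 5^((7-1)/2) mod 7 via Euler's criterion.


p = 7 is prime and the exponent is (p-1)/2 = 3, so by Euler's criterion 5^3 = (5/7) = +1 or -1 mod 7.
Compute by square-and-multiply:
  3 = 2 + 1 (binary 11)
  Repeated squaring mod 7: 5^1 = 5, 5^2 = 4
  5^3 = 5^2 * 5^1 = 4 * 5 mod 7
    4 * 5 = 20 = 6 mod 7
  5^3 = 6 mod 7
Result 6 = p - 1 = -1 mod 7: 5 is a quadratic non-residue mod 7. As a residue in [0, p-1] the value is 6.
5^3 mod 7 = 6

6


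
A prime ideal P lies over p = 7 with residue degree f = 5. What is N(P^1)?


N(P^a) = p^(a*f)
= 7^(1*5)
= 7^5
= 16807

16807


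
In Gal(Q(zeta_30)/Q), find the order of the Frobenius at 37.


The Frobenius at p in Gal(Q(zeta_n)/Q) = (Z/nZ)* is the class of p, so its order is ord_30(37), the smallest k >= 1 with 37^k = 1 mod 30.
n = 30 = 2 * 3 * 5, phi(30) = 8; the order divides phi(n).
Divisors of 8: 1, 2, 4, 8
Repeated squaring mod 30: 37^1 = 7, 37^2 = 19, 37^4 = 1, 37^8 = 1
Test divisors in increasing order:
  k=1: 37^1 = 7 mod 30
  k=2: 37^2 = 19 mod 30
  k=4: 37^4 = 1 mod 30  <- first divisor giving 1
Order = 4

4


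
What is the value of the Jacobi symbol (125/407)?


Compute (125/407) via quadratic reciprocity:
  reciprocity: (125/407) -> +(407/125)
  reduce: (32/125)
  pull out 2: (2/125) = -1  (since 125 mod 8 = 5)
  pull out 2: (2/125) = -1  (since 125 mod 8 = 5)
  pull out 2: (2/125) = -1  (since 125 mod 8 = 5)
  pull out 2: (2/125) = -1  (since 125 mod 8 = 5)
  pull out 2: (2/125) = -1  (since 125 mod 8 = 5)
  (1/125) = 1
Product of signs = -1

-1


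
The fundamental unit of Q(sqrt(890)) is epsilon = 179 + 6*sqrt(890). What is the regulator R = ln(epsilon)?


epsilon = 179 + 6*sqrt(890)
= 357.9972
R = ln(357.9972)
= 5.8805

5.8805


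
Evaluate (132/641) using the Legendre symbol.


p = 641 is prime, so compute (132/641) with the reciprocity algorithm (Jacobi-symbol steps: pull out 2s via (2/n), flip via reciprocity, reduce):
  pull out 2: (2/641) = +1  (since 641 mod 8 = 1)
  pull out 2: (2/641) = +1  (since 641 mod 8 = 1)
  reciprocity: (33/641) -> +(641/33)
  reduce: (14/33)
  pull out 2: (2/33) = +1  (since 33 mod 8 = 1)
  reciprocity: (7/33) -> +(33/7)
  reduce: (5/7)
  reciprocity: (5/7) -> +(7/5)
  reduce: (2/5)
  pull out 2: (2/5) = -1  (since 5 mod 8 = 5)
  (1/5) = 1
Product of signs = -1
(132/641) = -1

-1


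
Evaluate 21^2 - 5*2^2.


x^2 - d*y^2
= 21^2 - 5*2^2
= 441 - 20
= 421

421


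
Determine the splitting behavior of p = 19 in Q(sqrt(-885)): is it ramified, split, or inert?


K = Q(sqrt(-885)). Since d mod 4 = 3, disc(K) = -3540.
Check p | disc: -3540 mod 19 = 13.
p does not divide disc. Compute Legendre symbol (d/p):
8^((19-1)/2) mod 19 = -1
(d/p) = -1, so p is inert: (p) stays prime with e=1, f=2, g=1.
Therefore p is inert.

inert


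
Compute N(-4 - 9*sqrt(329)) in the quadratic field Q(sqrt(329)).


N(a + b*sqrt(d)) = a^2 - d*b^2
= (-4)^2 - (329)*(-9)^2
= 16 - 26649
= -26633

-26633


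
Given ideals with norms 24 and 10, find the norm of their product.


N(IJ) = N(I) * N(J)
= 24 * 10
= 240

240


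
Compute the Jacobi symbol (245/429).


Compute (245/429) via quadratic reciprocity:
  reciprocity: (245/429) -> +(429/245)
  reduce: (184/245)
  pull out 2: (2/245) = -1  (since 245 mod 8 = 5)
  pull out 2: (2/245) = -1  (since 245 mod 8 = 5)
  pull out 2: (2/245) = -1  (since 245 mod 8 = 5)
  reciprocity: (23/245) -> +(245/23)
  reduce: (15/23)
  reciprocity: (15/23) -> -(23/15)
  reduce: (8/15)
  pull out 2: (2/15) = +1  (since 15 mod 8 = 7)
  pull out 2: (2/15) = +1  (since 15 mod 8 = 7)
  pull out 2: (2/15) = +1  (since 15 mod 8 = 7)
  (1/15) = 1
Product of signs = 1

1


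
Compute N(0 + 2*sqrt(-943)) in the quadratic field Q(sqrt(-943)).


N(a + b*sqrt(d)) = a^2 - d*b^2
= (0)^2 - (-943)*(2)^2
= 0 + 3772
= 3772

3772


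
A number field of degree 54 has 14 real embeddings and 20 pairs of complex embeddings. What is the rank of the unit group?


By Dirichlet's unit theorem:
rank = r1 + r2 - 1
= 14 + 20 - 1
= 33

33


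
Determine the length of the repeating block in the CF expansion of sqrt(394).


Run the CF algorithm for sqrt(394).
a_0 = floor(sqrt(394)) = 19; set m_0=0, q_0=1.
Recurrence: m' = q*a - m,  q' = (d - m'^2)/q,  a' = floor((a_0 + m')/q').
  step 1: m=19, q=33, a=1
  step 2: m=14, q=6, a=5
  step 3: m=16, q=23, a=1
  step 4: m=7, q=15, a=1
  step 5: m=8, q=22, a=1
  step 6: m=14, q=9, a=3
  step 7: m=13, q=25, a=1
  step 8: m=12, q=10, a=3
  step 9: m=18, q=7, a=5
  step 10: m=17, q=15, a=2
  step 11: m=13, q=15, a=2
  step 12: m=17, q=7, a=5
  step 13: m=18, q=10, a=3
  step 14: m=12, q=25, a=1
  step 15: m=13, q=9, a=3
  step 16: m=14, q=22, a=1
  step 17: m=8, q=15, a=1
  step 18: m=7, q=23, a=1
  step 19: m=16, q=6, a=5
  step 20: m=14, q=33, a=1
  step 21: m=19, q=1, a=38
a_21 = 2*a_0 = 38, so the period closes here.
sqrt(394) = [19; 1, 5, 1, 1, 1, 3, 1, 3, 5, 2, 2, 5, 3, 1, 3, 1, 1, 1, 5, 1, 38]
Period length = 21

21


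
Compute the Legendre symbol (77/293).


p = 293 is prime, so compute (77/293) with the reciprocity algorithm (Jacobi-symbol steps: pull out 2s via (2/n), flip via reciprocity, reduce):
  reciprocity: (77/293) -> +(293/77)
  reduce: (62/77)
  pull out 2: (2/77) = -1  (since 77 mod 8 = 5)
  reciprocity: (31/77) -> +(77/31)
  reduce: (15/31)
  reciprocity: (15/31) -> -(31/15)
  reduce: (1/15)
  (1/15) = 1
Product of signs = 1
(77/293) = 1

1


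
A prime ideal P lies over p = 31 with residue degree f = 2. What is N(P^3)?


N(P^a) = p^(a*f)
= 31^(3*2)
= 31^6
= 887503681

887503681


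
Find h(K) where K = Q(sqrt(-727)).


K = Q(sqrt(-727)). d mod 4 = 1, so D = disc(K) = d = -727
h(K) equals the number of primitive reduced positive-definite forms (a, b, c) = a*x^2 + b*x*y + c*y^2 with b^2 - 4ac = D,
where reduced means |b| <= a <= c, with b >= 0 whenever |b| = a or a = c, and primitive means gcd(a, b, c) = 1.
Reduced forces 3a^2 <= |D| = 727, so 1 <= a <= 15; b must have the parity of D, and c = (b^2 - D)/(4a) must be an integer >= a.
Enumerate a = 1..15, b in [-a, a]:
  a=1: (1, 1, 182)  [1]
  a=2: (2, -1, 91), (2, 1, 91)  [2]
  a=3: none
  a=4: (4, -3, 46), (4, 3, 46)  [2]
  a=5..6: none
  a=7: (7, -1, 26), (7, 1, 26)  [2]
  a=8: (8, -3, 23), (8, 3, 23)  [2]
  a=9..12: none
  a=13: (13, -1, 14), (13, 1, 14)  [2]
  a=14: (14, -13, 16), (14, 13, 16)  [2]
  a=15: none
Total reduced forms: 1 + 2 + 2 + 2 + 2 + 2 + 2 = 13
h = 13

13


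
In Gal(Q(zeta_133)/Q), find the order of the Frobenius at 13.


The Frobenius at p in Gal(Q(zeta_n)/Q) = (Z/nZ)* is the class of p, so its order is ord_133(13), the smallest k >= 1 with 13^k = 1 mod 133.
n = 133 = 7 * 19, phi(133) = 108; the order divides phi(n).
Divisors of 108: 1, 2, 3, 4, 6, 9, 12, 18, 27, 36, 54, 108
Repeated squaring mod 133: 13^1 = 13, 13^2 = 36, 13^4 = 99, 13^8 = 92, 13^16 = 85, 13^32 = 43, 13^64 = 120
Test divisors in increasing order:
  k=1: 13^1 = 13 mod 133
  k=2: 13^2 = 36 mod 133
  k=3: 13^3 = 36 * 13 = 69 mod 133
  k=4: 13^4 = 99 mod 133
  k=6: 13^6 = 99 * 36 = 106 mod 133
  k=9: 13^9 = 92 * 13 = 132 mod 133
  k=12: 13^12 = 92 * 99 = 64 mod 133
  k=18: 13^18 = 85 * 36 = 1 mod 133  <- first divisor giving 1
Order = 18

18


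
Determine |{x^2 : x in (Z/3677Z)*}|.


For prime p, the number of non-zero quadratic residues is (p-1)/2.
= (3677-1)/2
= 1838

1838


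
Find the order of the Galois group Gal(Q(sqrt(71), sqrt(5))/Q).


The 2 square roots of distinct primes are multiplicatively independent over Q,
so [K:Q] = 2^2 and Gal(K/Q) is isomorphic to (Z/2Z)^2.
|Gal| = 2^2 = 4

4


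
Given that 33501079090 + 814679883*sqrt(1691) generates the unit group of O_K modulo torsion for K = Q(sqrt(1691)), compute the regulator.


epsilon = 33501079090 + 814679883*sqrt(1691)
= 6.7002e+10
R = ln(6.7002e+10)
= 24.9280

24.9280


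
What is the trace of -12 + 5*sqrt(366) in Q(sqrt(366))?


Tr(a + b*sqrt(d)) = (a + b*sqrt(d)) + (a - b*sqrt(d)) = 2a
= 2 * (-12)
= -24

-24


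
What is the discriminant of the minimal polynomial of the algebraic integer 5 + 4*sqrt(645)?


The element 5 + 4*sqrt(645) has minimal polynomial:
x^2 - 10*x - 10295
Discriminant = (-10)^2 - 4*(-10295)
= 100 + 41180
= 41280

41280


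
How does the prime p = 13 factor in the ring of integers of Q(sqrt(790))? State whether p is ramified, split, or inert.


K = Q(sqrt(790)). Since d mod 4 = 2, disc(K) = 3160.
Check p | disc: 3160 mod 13 = 1.
p does not divide disc. Compute Legendre symbol (d/p):
10^((13-1)/2) mod 13 = 1
(d/p) = 1, so p splits: (p) = P*P' with e=1, f=1, g=2.
Therefore p is split.

split


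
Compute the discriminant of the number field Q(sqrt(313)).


For K = Q(sqrt(d)) with d squarefree: disc(K) = d if d = 1 mod 4, and disc(K) = 4d if d = 2 or 3 mod 4.
Here d = 313, and d mod 4 = 1.
d = 1 mod 4 (O_K = Z[(1+sqrt(d))/2]), so disc(K) = d = 313

313


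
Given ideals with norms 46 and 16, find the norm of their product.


N(IJ) = N(I) * N(J)
= 46 * 16
= 736

736


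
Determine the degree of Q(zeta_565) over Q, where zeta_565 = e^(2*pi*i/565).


The degree equals Euler's totient phi(565).
565 = 5 * 113
phi(565) = 448

448


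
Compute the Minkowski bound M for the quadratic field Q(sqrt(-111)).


d = -111, d mod 4 = 1, so disc(K) = d = -111; |disc(K)| = 111
Imaginary quadratic field, so n = 2, s = r2 = 1, r1 = 0
M = (n!/n^n) * (4/pi)^s * sqrt(|disc(K)|) = (2!/2^2) * (4/pi)^1 * sqrt(111)
= 0.5 * 1.273240 * 10.535654
= 6.7072

6.7072


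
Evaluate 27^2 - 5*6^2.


x^2 - d*y^2
= 27^2 - 5*6^2
= 729 - 180
= 549

549


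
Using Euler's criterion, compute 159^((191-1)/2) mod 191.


p = 191 is prime and the exponent is (p-1)/2 = 95, so by Euler's criterion 159^95 = (159/191) = +1 or -1 mod 191.
Compute by square-and-multiply:
  95 = 64 + 16 + 8 + 4 + 2 + 1 (binary 1011111)
  Repeated squaring mod 191: 159^1 = 159, 159^2 = 69, 159^4 = 177, 159^8 = 5, 159^16 = 25, 159^32 = 52, 159^64 = 30
  159^95 = 159^64 * 159^16 * 159^8 * 159^4 * 159^2 * 159^1 = 30 * 25 * 5 * 177 * 69 * 159 mod 191
    30 * 25 = 750 = 177 mod 191
    177 * 5 = 885 = 121 mod 191
    121 * 177 = 21417 = 25 mod 191
    25 * 69 = 1725 = 6 mod 191
    6 * 159 = 954 = 190 mod 191
  159^95 = 190 mod 191
Result 190 = p - 1 = -1 mod 191: 159 is a quadratic non-residue mod 191. As a residue in [0, p-1] the value is 190.
159^95 mod 191 = 190

190


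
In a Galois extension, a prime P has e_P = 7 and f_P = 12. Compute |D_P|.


|D_P| = e * f
= 7 * 12
= 84

84


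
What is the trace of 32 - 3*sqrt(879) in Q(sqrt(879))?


Tr(a + b*sqrt(d)) = (a + b*sqrt(d)) + (a - b*sqrt(d)) = 2a
= 2 * (32)
= 64

64


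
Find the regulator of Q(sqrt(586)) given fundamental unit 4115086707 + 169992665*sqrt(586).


epsilon = 4115086707 + 169992665*sqrt(586)
= 8.2302e+09
R = ln(8.2302e+09)
= 22.8311

22.8311


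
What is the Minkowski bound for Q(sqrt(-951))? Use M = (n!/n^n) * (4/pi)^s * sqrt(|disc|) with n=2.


d = -951, d mod 4 = 1, so disc(K) = d = -951; |disc(K)| = 951
Imaginary quadratic field, so n = 2, s = r2 = 1, r1 = 0
M = (n!/n^n) * (4/pi)^s * sqrt(|disc(K)|) = (2!/2^2) * (4/pi)^1 * sqrt(951)
= 0.5 * 1.273240 * 30.838288
= 19.6323

19.6323


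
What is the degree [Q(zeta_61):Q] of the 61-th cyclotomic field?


The degree equals Euler's totient phi(61).
61 = 61
phi(61) = 60

60


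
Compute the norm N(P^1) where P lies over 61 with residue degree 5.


N(P^a) = p^(a*f)
= 61^(1*5)
= 61^5
= 844596301

844596301


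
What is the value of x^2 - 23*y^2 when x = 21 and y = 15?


x^2 - d*y^2
= 21^2 - 23*15^2
= 441 - 5175
= -4734

-4734


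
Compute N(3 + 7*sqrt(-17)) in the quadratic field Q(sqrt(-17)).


N(a + b*sqrt(d)) = a^2 - d*b^2
= (3)^2 - (-17)*(7)^2
= 9 + 833
= 842

842


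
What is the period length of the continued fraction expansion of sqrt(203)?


Run the CF algorithm for sqrt(203).
a_0 = floor(sqrt(203)) = 14; set m_0=0, q_0=1.
Recurrence: m' = q*a - m,  q' = (d - m'^2)/q,  a' = floor((a_0 + m')/q').
  step 1: m=14, q=7, a=4
  step 2: m=14, q=1, a=28
a_2 = 2*a_0 = 28, so the period closes here.
sqrt(203) = [14; 4, 28]
Period length = 2

2


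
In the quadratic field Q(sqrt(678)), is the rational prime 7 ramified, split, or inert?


K = Q(sqrt(678)). Since d mod 4 = 2, disc(K) = 2712.
Check p | disc: 2712 mod 7 = 3.
p does not divide disc. Compute Legendre symbol (d/p):
6^((7-1)/2) mod 7 = -1
(d/p) = -1, so p is inert: (p) stays prime with e=1, f=2, g=1.
Therefore p is inert.

inert


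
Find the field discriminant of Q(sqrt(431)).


For K = Q(sqrt(d)) with d squarefree: disc(K) = d if d = 1 mod 4, and disc(K) = 4d if d = 2 or 3 mod 4.
Here d = 431, and d mod 4 = 3.
d = 3 mod 4, not 1 (O_K = Z[sqrt(d)]), so disc(K) = 4d = 4 * (431) = 1724

1724


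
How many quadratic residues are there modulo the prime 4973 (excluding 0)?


For prime p, the number of non-zero quadratic residues is (p-1)/2.
= (4973-1)/2
= 2486

2486


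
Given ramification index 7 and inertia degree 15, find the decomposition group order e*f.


|D_P| = e * f
= 7 * 15
= 105

105


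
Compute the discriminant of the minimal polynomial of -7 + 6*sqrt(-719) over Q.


The element -7 + 6*sqrt(-719) has minimal polynomial:
x^2 + 14*x + 25933
Discriminant = (14)^2 - 4*(25933)
= 196 - 103732
= -103536

-103536


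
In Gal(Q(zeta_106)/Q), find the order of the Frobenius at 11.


The Frobenius at p in Gal(Q(zeta_n)/Q) = (Z/nZ)* is the class of p, so its order is ord_106(11), the smallest k >= 1 with 11^k = 1 mod 106.
n = 106 = 2 * 53, phi(106) = 52; the order divides phi(n).
Divisors of 52: 1, 2, 4, 13, 26, 52
Repeated squaring mod 106: 11^1 = 11, 11^2 = 15, 11^4 = 13, 11^8 = 63, 11^16 = 47, 11^32 = 89
Test divisors in increasing order:
  k=1: 11^1 = 11 mod 106
  k=2: 11^2 = 15 mod 106
  k=4: 11^4 = 13 mod 106
  k=13: 11^13 = 63 * 13 * 11 = 105 mod 106
  k=26: 11^26 = 47 * 63 * 15 = 1 mod 106  <- first divisor giving 1
Order = 26

26


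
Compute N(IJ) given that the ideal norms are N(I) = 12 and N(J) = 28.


N(IJ) = N(I) * N(J)
= 12 * 28
= 336

336


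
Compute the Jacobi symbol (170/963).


Compute (170/963) via quadratic reciprocity:
  pull out 2: (2/963) = -1  (since 963 mod 8 = 3)
  reciprocity: (85/963) -> +(963/85)
  reduce: (28/85)
  pull out 2: (2/85) = -1  (since 85 mod 8 = 5)
  pull out 2: (2/85) = -1  (since 85 mod 8 = 5)
  reciprocity: (7/85) -> +(85/7)
  reduce: (1/7)
  (1/7) = 1
Product of signs = -1

-1


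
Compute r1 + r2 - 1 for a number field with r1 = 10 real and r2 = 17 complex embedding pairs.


By Dirichlet's unit theorem:
rank = r1 + r2 - 1
= 10 + 17 - 1
= 26

26


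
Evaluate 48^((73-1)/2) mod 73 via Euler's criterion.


p = 73 is prime and the exponent is (p-1)/2 = 36, so by Euler's criterion 48^36 = (48/73) = +1 or -1 mod 73.
Compute by square-and-multiply:
  36 = 32 + 4 (binary 100100)
  Repeated squaring mod 73: 48^1 = 48, 48^2 = 41, 48^4 = 2, 48^8 = 4, 48^16 = 16, 48^32 = 37
  48^36 = 48^32 * 48^4 = 37 * 2 mod 73
    37 * 2 = 74 = 1 mod 73
  48^36 = 1 mod 73
Result 1: 48 is a quadratic residue mod 73.
48^36 mod 73 = 1

1


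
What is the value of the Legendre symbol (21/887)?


p = 887 is prime, so compute (21/887) with the reciprocity algorithm (Jacobi-symbol steps: pull out 2s via (2/n), flip via reciprocity, reduce):
  reciprocity: (21/887) -> +(887/21)
  reduce: (5/21)
  reciprocity: (5/21) -> +(21/5)
  reduce: (1/5)
  (1/5) = 1
Product of signs = 1
(21/887) = 1

1


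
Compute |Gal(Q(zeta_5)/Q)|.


|Gal(Q(zeta_5)/Q)| = phi(5)
= 4

4


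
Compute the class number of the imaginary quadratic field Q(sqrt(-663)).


K = Q(sqrt(-663)). d mod 4 = 1, so D = disc(K) = d = -663
h(K) equals the number of primitive reduced positive-definite forms (a, b, c) = a*x^2 + b*x*y + c*y^2 with b^2 - 4ac = D,
where reduced means |b| <= a <= c, with b >= 0 whenever |b| = a or a = c, and primitive means gcd(a, b, c) = 1.
Reduced forces 3a^2 <= |D| = 663, so 1 <= a <= 14; b must have the parity of D, and c = (b^2 - D)/(4a) must be an integer >= a.
Enumerate a = 1..14, b in [-a, a]:
  a=1: (1, 1, 166)  [1]
  a=2: (2, -1, 83), (2, 1, 83)  [2]
  a=3: (3, 3, 56)  [1]
  a=4: (4, -3, 42), (4, 3, 42)  [2]
  a=5: none
  a=6: (6, -3, 28), (6, 3, 28)  [2]
  a=7: (7, -3, 24), (7, 3, 24)  [2]
  a=8: (8, -3, 21), (8, 3, 21)  [2]
  a=9..11: none
  a=12: (12, -3, 14), (12, 3, 14)  [2]
  a=13: (13, 13, 16)  [1]
  a=14: (14, 11, 14)  [1]
Total reduced forms: 1 + 2 + 1 + 2 + 2 + 2 + 2 + 2 + 1 + 1 = 16
h = 16

16


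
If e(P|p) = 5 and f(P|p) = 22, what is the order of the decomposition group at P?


|D_P| = e * f
= 5 * 22
= 110

110


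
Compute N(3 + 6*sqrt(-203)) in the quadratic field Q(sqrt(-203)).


N(a + b*sqrt(d)) = a^2 - d*b^2
= (3)^2 - (-203)*(6)^2
= 9 + 7308
= 7317

7317


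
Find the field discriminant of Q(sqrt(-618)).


For K = Q(sqrt(d)) with d squarefree: disc(K) = d if d = 1 mod 4, and disc(K) = 4d if d = 2 or 3 mod 4.
Here d = -618, and d mod 4 = 2.
d = 2 mod 4, not 1 (O_K = Z[sqrt(d)]), so disc(K) = 4d = 4 * (-618) = -2472

-2472


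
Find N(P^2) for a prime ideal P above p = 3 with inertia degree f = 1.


N(P^a) = p^(a*f)
= 3^(2*1)
= 3^2
= 9

9


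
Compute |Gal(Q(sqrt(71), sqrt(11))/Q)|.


The 2 square roots of distinct primes are multiplicatively independent over Q,
so [K:Q] = 2^2 and Gal(K/Q) is isomorphic to (Z/2Z)^2.
|Gal| = 2^2 = 4

4


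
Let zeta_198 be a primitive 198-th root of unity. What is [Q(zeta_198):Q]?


The degree equals Euler's totient phi(198).
198 = 2 * 3^2 * 11
phi(198) = 60

60


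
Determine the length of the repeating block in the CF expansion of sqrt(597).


Run the CF algorithm for sqrt(597).
a_0 = floor(sqrt(597)) = 24; set m_0=0, q_0=1.
Recurrence: m' = q*a - m,  q' = (d - m'^2)/q,  a' = floor((a_0 + m')/q').
  step 1: m=24, q=21, a=2
  step 2: m=18, q=13, a=3
  step 3: m=21, q=12, a=3
  step 4: m=15, q=31, a=1
  step 5: m=16, q=11, a=3
  step 6: m=17, q=28, a=1
  step 7: m=11, q=17, a=2
  step 8: m=23, q=4, a=11
  step 9: m=21, q=39, a=1
  step 10: m=18, q=7, a=6
  step 11: m=24, q=3, a=16
  step 12: m=24, q=7, a=6
  step 13: m=18, q=39, a=1
  step 14: m=21, q=4, a=11
  step 15: m=23, q=17, a=2
  step 16: m=11, q=28, a=1
  step 17: m=17, q=11, a=3
  step 18: m=16, q=31, a=1
  step 19: m=15, q=12, a=3
  step 20: m=21, q=13, a=3
  step 21: m=18, q=21, a=2
  step 22: m=24, q=1, a=48
a_22 = 2*a_0 = 48, so the period closes here.
sqrt(597) = [24; 2, 3, 3, 1, 3, 1, 2, 11, 1, 6, 16, 6, 1, 11, 2, 1, 3, 1, 3, 3, 2, 48]
Period length = 22

22


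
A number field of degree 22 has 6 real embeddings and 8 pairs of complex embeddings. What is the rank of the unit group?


By Dirichlet's unit theorem:
rank = r1 + r2 - 1
= 6 + 8 - 1
= 13

13


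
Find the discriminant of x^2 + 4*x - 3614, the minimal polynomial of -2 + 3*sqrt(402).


The element -2 + 3*sqrt(402) has minimal polynomial:
x^2 + 4*x - 3614
Discriminant = (4)^2 - 4*(-3614)
= 16 + 14456
= 14472

14472


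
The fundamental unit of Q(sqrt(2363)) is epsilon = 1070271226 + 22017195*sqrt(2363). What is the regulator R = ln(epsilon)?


epsilon = 1070271226 + 22017195*sqrt(2363)
= 2.1405e+09
R = ln(2.1405e+09)
= 21.4843

21.4843


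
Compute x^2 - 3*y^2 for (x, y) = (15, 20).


x^2 - d*y^2
= 15^2 - 3*20^2
= 225 - 1200
= -975

-975


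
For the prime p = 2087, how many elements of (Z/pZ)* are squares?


For prime p, the number of non-zero quadratic residues is (p-1)/2.
= (2087-1)/2
= 1043

1043


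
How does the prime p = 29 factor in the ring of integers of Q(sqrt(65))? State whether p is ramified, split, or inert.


K = Q(sqrt(65)). Since d mod 4 = 1, disc(K) = 65.
Check p | disc: 65 mod 29 = 7.
p does not divide disc. Compute Legendre symbol (d/p):
7^((29-1)/2) mod 29 = 1
(d/p) = 1, so p splits: (p) = P*P' with e=1, f=1, g=2.
Therefore p is split.

split


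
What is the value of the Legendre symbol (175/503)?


p = 503 is prime, so compute (175/503) with the reciprocity algorithm (Jacobi-symbol steps: pull out 2s via (2/n), flip via reciprocity, reduce):
  reciprocity: (175/503) -> -(503/175)
  reduce: (153/175)
  reciprocity: (153/175) -> +(175/153)
  reduce: (22/153)
  pull out 2: (2/153) = +1  (since 153 mod 8 = 1)
  reciprocity: (11/153) -> +(153/11)
  reduce: (10/11)
  pull out 2: (2/11) = -1  (since 11 mod 8 = 3)
  reciprocity: (5/11) -> +(11/5)
  reduce: (1/5)
  (1/5) = 1
Product of signs = 1
(175/503) = 1

1


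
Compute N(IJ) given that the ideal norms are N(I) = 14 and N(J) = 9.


N(IJ) = N(I) * N(J)
= 14 * 9
= 126

126


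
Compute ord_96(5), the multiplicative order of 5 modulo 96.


We want ord_96(5), the smallest k >= 1 with 5^k = 1 mod 96.
n = 96 = 2^5 * 3, phi(96) = 32; the order divides phi(n).
Divisors of 32: 1, 2, 4, 8, 16, 32
Repeated squaring mod 96: 5^1 = 5, 5^2 = 25, 5^4 = 49, 5^8 = 1, 5^16 = 1, 5^32 = 1
Test divisors in increasing order:
  k=1: 5^1 = 5 mod 96
  k=2: 5^2 = 25 mod 96
  k=4: 5^4 = 49 mod 96
  k=8: 5^8 = 1 mod 96  <- first divisor giving 1
Order = 8

8


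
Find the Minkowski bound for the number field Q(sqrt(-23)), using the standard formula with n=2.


d = -23, d mod 4 = 1, so disc(K) = d = -23; |disc(K)| = 23
Imaginary quadratic field, so n = 2, s = r2 = 1, r1 = 0
M = (n!/n^n) * (4/pi)^s * sqrt(|disc(K)|) = (2!/2^2) * (4/pi)^1 * sqrt(23)
= 0.5 * 1.273240 * 4.795832
= 3.0531

3.0531


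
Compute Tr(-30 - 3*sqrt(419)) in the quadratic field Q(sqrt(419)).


Tr(a + b*sqrt(d)) = (a + b*sqrt(d)) + (a - b*sqrt(d)) = 2a
= 2 * (-30)
= -60

-60


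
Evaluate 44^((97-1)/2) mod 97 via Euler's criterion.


p = 97 is prime and the exponent is (p-1)/2 = 48, so by Euler's criterion 44^48 = (44/97) = +1 or -1 mod 97.
Compute by square-and-multiply:
  48 = 32 + 16 (binary 110000)
  Repeated squaring mod 97: 44^1 = 44, 44^2 = 93, 44^4 = 16, 44^8 = 62, 44^16 = 61, 44^32 = 35
  44^48 = 44^32 * 44^16 = 35 * 61 mod 97
    35 * 61 = 2135 = 1 mod 97
  44^48 = 1 mod 97
Result 1: 44 is a quadratic residue mod 97.
44^48 mod 97 = 1

1


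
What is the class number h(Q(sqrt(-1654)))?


K = Q(sqrt(-1654)). d mod 4 = 2, so D = disc(K) = 4d = -6616
h(K) equals the number of primitive reduced positive-definite forms (a, b, c) = a*x^2 + b*x*y + c*y^2 with b^2 - 4ac = D,
where reduced means |b| <= a <= c, with b >= 0 whenever |b| = a or a = c, and primitive means gcd(a, b, c) = 1.
Reduced forces 3a^2 <= |D| = 6616, so 1 <= a <= 46; b must have the parity of D, and c = (b^2 - D)/(4a) must be an integer >= a.
Enumerate a = 1..46, b in [-a, a]:
  a=1: (1, 0, 1654)  [1]
  a=2: (2, 0, 827)  [1]
  a=3..4: none
  a=5: (5, -2, 331), (5, 2, 331)  [2]
  a=6..9: none
  a=10: (10, -8, 167), (10, 8, 167)  [2]
  a=11..12: none
  a=13: (13, -12, 130), (13, 12, 130)  [2]
  a=14..22: none
  a=23: (23, -10, 73), (23, 10, 73)  [2]
  a=24: none
  a=25: (25, -22, 71), (25, 22, 71)  [2]
  a=26: (26, -12, 65), (26, 12, 65)  [2]
  a=27..28: none
  a=29: (29, -24, 62), (29, 24, 62)  [2]
  a=30: none
  a=31: (31, -24, 58), (31, 24, 58)  [2]
  a=32..36: none
  a=37: (37, -28, 50), (37, 28, 50)  [2]
  a=38..42: none
  a=43: (43, -36, 46), (43, 36, 46)  [2]
  a=44..46: none
Total reduced forms: 1 + 1 + 2 + 2 + 2 + 2 + 2 + 2 + 2 + 2 + 2 + 2 = 22
h = 22

22


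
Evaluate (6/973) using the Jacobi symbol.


Compute (6/973) via quadratic reciprocity:
  pull out 2: (2/973) = -1  (since 973 mod 8 = 5)
  reciprocity: (3/973) -> +(973/3)
  reduce: (1/3)
  (1/3) = 1
Product of signs = -1

-1


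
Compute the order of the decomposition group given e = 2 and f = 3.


|D_P| = e * f
= 2 * 3
= 6

6


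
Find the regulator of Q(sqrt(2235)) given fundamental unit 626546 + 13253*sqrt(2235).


epsilon = 626546 + 13253*sqrt(2235)
= 1.2531e+06
R = ln(1.2531e+06)
= 14.0411

14.0411


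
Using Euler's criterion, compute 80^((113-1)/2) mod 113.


p = 113 is prime and the exponent is (p-1)/2 = 56, so by Euler's criterion 80^56 = (80/113) = +1 or -1 mod 113.
Compute by square-and-multiply:
  56 = 32 + 16 + 8 (binary 111000)
  Repeated squaring mod 113: 80^1 = 80, 80^2 = 72, 80^4 = 99, 80^8 = 83, 80^16 = 109, 80^32 = 16
  80^56 = 80^32 * 80^16 * 80^8 = 16 * 109 * 83 mod 113
    16 * 109 = 1744 = 49 mod 113
    49 * 83 = 4067 = 112 mod 113
  80^56 = 112 mod 113
Result 112 = p - 1 = -1 mod 113: 80 is a quadratic non-residue mod 113. As a residue in [0, p-1] the value is 112.
80^56 mod 113 = 112

112


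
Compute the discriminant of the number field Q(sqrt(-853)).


For K = Q(sqrt(d)) with d squarefree: disc(K) = d if d = 1 mod 4, and disc(K) = 4d if d = 2 or 3 mod 4.
Here d = -853, and d mod 4 = 3.
d = 3 mod 4, not 1 (O_K = Z[sqrt(d)]), so disc(K) = 4d = 4 * (-853) = -3412

-3412


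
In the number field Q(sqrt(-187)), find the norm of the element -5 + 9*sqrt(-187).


N(a + b*sqrt(d)) = a^2 - d*b^2
= (-5)^2 - (-187)*(9)^2
= 25 + 15147
= 15172

15172


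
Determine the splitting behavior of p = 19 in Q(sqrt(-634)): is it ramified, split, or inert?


K = Q(sqrt(-634)). Since d mod 4 = 2, disc(K) = -2536.
Check p | disc: -2536 mod 19 = 10.
p does not divide disc. Compute Legendre symbol (d/p):
12^((19-1)/2) mod 19 = -1
(d/p) = -1, so p is inert: (p) stays prime with e=1, f=2, g=1.
Therefore p is inert.

inert


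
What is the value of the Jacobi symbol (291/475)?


Compute (291/475) via quadratic reciprocity:
  reciprocity: (291/475) -> -(475/291)
  reduce: (184/291)
  pull out 2: (2/291) = -1  (since 291 mod 8 = 3)
  pull out 2: (2/291) = -1  (since 291 mod 8 = 3)
  pull out 2: (2/291) = -1  (since 291 mod 8 = 3)
  reciprocity: (23/291) -> -(291/23)
  reduce: (15/23)
  reciprocity: (15/23) -> -(23/15)
  reduce: (8/15)
  pull out 2: (2/15) = +1  (since 15 mod 8 = 7)
  pull out 2: (2/15) = +1  (since 15 mod 8 = 7)
  pull out 2: (2/15) = +1  (since 15 mod 8 = 7)
  (1/15) = 1
Product of signs = 1

1


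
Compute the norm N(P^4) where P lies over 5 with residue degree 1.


N(P^a) = p^(a*f)
= 5^(4*1)
= 5^4
= 625

625


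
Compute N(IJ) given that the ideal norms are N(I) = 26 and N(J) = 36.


N(IJ) = N(I) * N(J)
= 26 * 36
= 936

936


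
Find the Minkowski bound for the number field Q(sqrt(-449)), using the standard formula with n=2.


d = -449, d mod 4 = 3, so disc(K) = 4d = -1796; |disc(K)| = 1796
Imaginary quadratic field, so n = 2, s = r2 = 1, r1 = 0
M = (n!/n^n) * (4/pi)^s * sqrt(|disc(K)|) = (2!/2^2) * (4/pi)^1 * sqrt(1796)
= 0.5 * 1.273240 * 42.379240
= 26.9795

26.9795


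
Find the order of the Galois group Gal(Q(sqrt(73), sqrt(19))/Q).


The 2 square roots of distinct primes are multiplicatively independent over Q,
so [K:Q] = 2^2 and Gal(K/Q) is isomorphic to (Z/2Z)^2.
|Gal| = 2^2 = 4

4


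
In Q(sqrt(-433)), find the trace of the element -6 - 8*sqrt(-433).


Tr(a + b*sqrt(d)) = (a + b*sqrt(d)) + (a - b*sqrt(d)) = 2a
= 2 * (-6)
= -12

-12


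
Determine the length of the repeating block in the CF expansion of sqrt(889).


Run the CF algorithm for sqrt(889).
a_0 = floor(sqrt(889)) = 29; set m_0=0, q_0=1.
Recurrence: m' = q*a - m,  q' = (d - m'^2)/q,  a' = floor((a_0 + m')/q').
  step 1: m=29, q=48, a=1
  step 2: m=19, q=11, a=4
  step 3: m=25, q=24, a=2
  step 4: m=23, q=15, a=3
  step 5: m=22, q=27, a=1
  step 6: m=5, q=32, a=1
  step 7: m=27, q=5, a=11
  step 8: m=28, q=21, a=2
  step 9: m=14, q=33, a=1
  step 10: m=19, q=16, a=3
  step 11: m=29, q=3, a=19
  step 12: m=28, q=35, a=1
  step 13: m=7, q=24, a=1
  step 14: m=17, q=25, a=1
  step 15: m=8, q=33, a=1
  step 16: m=25, q=8, a=6
  step 17: m=23, q=45, a=1
  step 18: m=22, q=9, a=5
  step 19: m=23, q=40, a=1
  step 20: m=17, q=15, a=3
  step 21: m=28, q=7, a=8
  step 22: m=28, q=15, a=3
  step 23: m=17, q=40, a=1
  step 24: m=23, q=9, a=5
  step 25: m=22, q=45, a=1
  step 26: m=23, q=8, a=6
  step 27: m=25, q=33, a=1
  step 28: m=8, q=25, a=1
  step 29: m=17, q=24, a=1
  step 30: m=7, q=35, a=1
  step 31: m=28, q=3, a=19
  step 32: m=29, q=16, a=3
  step 33: m=19, q=33, a=1
  step 34: m=14, q=21, a=2
  step 35: m=28, q=5, a=11
  step 36: m=27, q=32, a=1
  step 37: m=5, q=27, a=1
  step 38: m=22, q=15, a=3
  step 39: m=23, q=24, a=2
  step 40: m=25, q=11, a=4
  step 41: m=19, q=48, a=1
  step 42: m=29, q=1, a=58
a_42 = 2*a_0 = 58, so the period closes here.
sqrt(889) = [29; 1, 4, 2, 3, 1, 1, 11, 2, 1, 3, 19, 1, 1, 1, 1, 6, 1, 5, 1, 3, 8, 3, 1, 5, 1, 6, 1, 1, 1, 1, 19, 3, 1, 2, 11, 1, 1, 3, 2, 4, 1, 58]
Period length = 42

42


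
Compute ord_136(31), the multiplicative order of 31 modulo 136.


We want ord_136(31), the smallest k >= 1 with 31^k = 1 mod 136.
n = 136 = 2^3 * 17, phi(136) = 64; the order divides phi(n).
Divisors of 64: 1, 2, 4, 8, 16, 32, 64
Repeated squaring mod 136: 31^1 = 31, 31^2 = 9, 31^4 = 81, 31^8 = 33, 31^16 = 1, 31^32 = 1, 31^64 = 1
Test divisors in increasing order:
  k=1: 31^1 = 31 mod 136
  k=2: 31^2 = 9 mod 136
  k=4: 31^4 = 81 mod 136
  k=8: 31^8 = 33 mod 136
  k=16: 31^16 = 1 mod 136  <- first divisor giving 1
Order = 16

16


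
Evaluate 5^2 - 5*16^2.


x^2 - d*y^2
= 5^2 - 5*16^2
= 25 - 1280
= -1255

-1255


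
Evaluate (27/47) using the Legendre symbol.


p = 47 is prime, so compute (27/47) with the reciprocity algorithm (Jacobi-symbol steps: pull out 2s via (2/n), flip via reciprocity, reduce):
  reciprocity: (27/47) -> -(47/27)
  reduce: (20/27)
  pull out 2: (2/27) = -1  (since 27 mod 8 = 3)
  pull out 2: (2/27) = -1  (since 27 mod 8 = 3)
  reciprocity: (5/27) -> +(27/5)
  reduce: (2/5)
  pull out 2: (2/5) = -1  (since 5 mod 8 = 5)
  (1/5) = 1
Product of signs = 1
(27/47) = 1

1


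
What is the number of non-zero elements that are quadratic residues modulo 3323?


For prime p, the number of non-zero quadratic residues is (p-1)/2.
= (3323-1)/2
= 1661

1661


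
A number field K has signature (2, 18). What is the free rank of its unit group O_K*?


By Dirichlet's unit theorem:
rank = r1 + r2 - 1
= 2 + 18 - 1
= 19

19


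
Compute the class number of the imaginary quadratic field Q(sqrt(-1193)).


K = Q(sqrt(-1193)). d mod 4 = 3, so D = disc(K) = 4d = -4772
h(K) equals the number of primitive reduced positive-definite forms (a, b, c) = a*x^2 + b*x*y + c*y^2 with b^2 - 4ac = D,
where reduced means |b| <= a <= c, with b >= 0 whenever |b| = a or a = c, and primitive means gcd(a, b, c) = 1.
Reduced forces 3a^2 <= |D| = 4772, so 1 <= a <= 39; b must have the parity of D, and c = (b^2 - D)/(4a) must be an integer >= a.
Enumerate a = 1..39, b in [-a, a]:
  a=1: (1, 0, 1193)  [1]
  a=2: (2, 2, 597)  [1]
  a=3: (3, -2, 398), (3, 2, 398)  [2]
  a=4..5: none
  a=6: (6, -2, 199), (6, 2, 199)  [2]
  a=7: (7, -4, 171), (7, 4, 171)  [2]
  a=8: none
  a=9: (9, -4, 133), (9, 4, 133)  [2]
  a=10..12: none
  a=13: (13, -8, 93), (13, 8, 93)  [2]
  a=14: (14, -10, 87), (14, 10, 87)  [2]
  a=15..17: none
  a=18: (18, -14, 69), (18, 14, 69)  [2]
  a=19: (19, -4, 63), (19, 4, 63)  [2]
  a=20: none
  a=21: (21, -10, 58), (21, -4, 57), (21, 4, 57), (21, 10, 58)  [4]
  a=22: none
  a=23: (23, -14, 54), (23, 14, 54)  [2]
  a=24..25: none
  a=26: (26, -18, 49), (26, 18, 49)  [2]
  a=27: (27, -14, 46), (27, 14, 46)  [2]
  a=28: none
  a=29: (29, -10, 42), (29, 10, 42)  [2]
  a=30: none
  a=31: (31, -8, 39), (31, 8, 39)  [2]
  a=32..36: none
  a=37: (37, -36, 41), (37, 36, 41)  [2]
  a=38: (38, -34, 39), (38, 34, 39)  [2]
  a=39: none
Total reduced forms: 1 + 1 + 2 + 2 + 2 + 2 + 2 + 2 + 2 + 2 + 4 + 2 + 2 + 2 + 2 + 2 + 2 + 2 = 36
h = 36

36


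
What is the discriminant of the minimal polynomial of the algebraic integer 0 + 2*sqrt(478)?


The element 0 + 2*sqrt(478) has minimal polynomial:
x^2 + 0*x - 1912
Discriminant = (0)^2 - 4*(-1912)
= 0 + 7648
= 7648

7648


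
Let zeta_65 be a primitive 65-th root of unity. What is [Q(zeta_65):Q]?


The degree equals Euler's totient phi(65).
65 = 5 * 13
phi(65) = 48

48


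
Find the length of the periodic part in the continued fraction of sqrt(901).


Run the CF algorithm for sqrt(901).
a_0 = floor(sqrt(901)) = 30; set m_0=0, q_0=1.
Recurrence: m' = q*a - m,  q' = (d - m'^2)/q,  a' = floor((a_0 + m')/q').
  step 1: m=30, q=1, a=60
a_1 = 2*a_0 = 60, so the period closes here.
sqrt(901) = [30; 60]
Period length = 1

1


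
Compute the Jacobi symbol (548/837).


Compute (548/837) via quadratic reciprocity:
  pull out 2: (2/837) = -1  (since 837 mod 8 = 5)
  pull out 2: (2/837) = -1  (since 837 mod 8 = 5)
  reciprocity: (137/837) -> +(837/137)
  reduce: (15/137)
  reciprocity: (15/137) -> +(137/15)
  reduce: (2/15)
  pull out 2: (2/15) = +1  (since 15 mod 8 = 7)
  (1/15) = 1
Product of signs = 1

1


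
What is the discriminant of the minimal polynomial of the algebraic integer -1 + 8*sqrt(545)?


The element -1 + 8*sqrt(545) has minimal polynomial:
x^2 + 2*x - 34879
Discriminant = (2)^2 - 4*(-34879)
= 4 + 139516
= 139520

139520


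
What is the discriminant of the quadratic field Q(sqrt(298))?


For K = Q(sqrt(d)) with d squarefree: disc(K) = d if d = 1 mod 4, and disc(K) = 4d if d = 2 or 3 mod 4.
Here d = 298, and d mod 4 = 2.
d = 2 mod 4, not 1 (O_K = Z[sqrt(d)]), so disc(K) = 4d = 4 * (298) = 1192

1192


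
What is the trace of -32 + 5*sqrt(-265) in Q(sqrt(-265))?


Tr(a + b*sqrt(d)) = (a + b*sqrt(d)) + (a - b*sqrt(d)) = 2a
= 2 * (-32)
= -64

-64


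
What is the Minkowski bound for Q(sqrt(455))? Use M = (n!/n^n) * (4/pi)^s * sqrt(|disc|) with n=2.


d = 455, d mod 4 = 3, so disc(K) = 4d = 1820; |disc(K)| = 1820
Real quadratic field, so n = 2, s = r2 = 0, r1 = 2
M = (n!/n^n) * (4/pi)^s * sqrt(|disc(K)|) = (2!/2^2) * (4/pi)^0 * sqrt(1820)
= 0.5 * 1.000000 * 42.661458
= 21.3307

21.3307


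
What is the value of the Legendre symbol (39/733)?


p = 733 is prime, so compute (39/733) with the reciprocity algorithm (Jacobi-symbol steps: pull out 2s via (2/n), flip via reciprocity, reduce):
  reciprocity: (39/733) -> +(733/39)
  reduce: (31/39)
  reciprocity: (31/39) -> -(39/31)
  reduce: (8/31)
  pull out 2: (2/31) = +1  (since 31 mod 8 = 7)
  pull out 2: (2/31) = +1  (since 31 mod 8 = 7)
  pull out 2: (2/31) = +1  (since 31 mod 8 = 7)
  (1/31) = 1
Product of signs = -1
(39/733) = -1

-1


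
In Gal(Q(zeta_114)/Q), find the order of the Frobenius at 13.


The Frobenius at p in Gal(Q(zeta_n)/Q) = (Z/nZ)* is the class of p, so its order is ord_114(13), the smallest k >= 1 with 13^k = 1 mod 114.
n = 114 = 2 * 3 * 19, phi(114) = 36; the order divides phi(n).
Divisors of 36: 1, 2, 3, 4, 6, 9, 12, 18, 36
Repeated squaring mod 114: 13^1 = 13, 13^2 = 55, 13^4 = 61, 13^8 = 73, 13^16 = 85, 13^32 = 43
Test divisors in increasing order:
  k=1: 13^1 = 13 mod 114
  k=2: 13^2 = 55 mod 114
  k=3: 13^3 = 55 * 13 = 31 mod 114
  k=4: 13^4 = 61 mod 114
  k=6: 13^6 = 61 * 55 = 49 mod 114
  k=9: 13^9 = 73 * 13 = 37 mod 114
  k=12: 13^12 = 73 * 61 = 7 mod 114
  k=18: 13^18 = 85 * 55 = 1 mod 114  <- first divisor giving 1
Order = 18

18


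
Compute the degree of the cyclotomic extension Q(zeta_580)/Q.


The degree equals Euler's totient phi(580).
580 = 2^2 * 5 * 29
phi(580) = 224

224


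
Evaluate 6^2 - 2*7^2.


x^2 - d*y^2
= 6^2 - 2*7^2
= 36 - 98
= -62

-62


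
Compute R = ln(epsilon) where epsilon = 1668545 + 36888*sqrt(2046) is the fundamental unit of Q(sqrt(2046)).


epsilon = 1668545 + 36888*sqrt(2046)
= 3.3371e+06
R = ln(3.3371e+06)
= 15.0206

15.0206


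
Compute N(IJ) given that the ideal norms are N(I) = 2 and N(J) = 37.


N(IJ) = N(I) * N(J)
= 2 * 37
= 74

74


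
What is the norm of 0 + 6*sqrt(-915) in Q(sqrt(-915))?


N(a + b*sqrt(d)) = a^2 - d*b^2
= (0)^2 - (-915)*(6)^2
= 0 + 32940
= 32940

32940


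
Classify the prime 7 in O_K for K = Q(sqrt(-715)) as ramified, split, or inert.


K = Q(sqrt(-715)). Since d mod 4 = 1, disc(K) = -715.
Check p | disc: -715 mod 7 = 6.
p does not divide disc. Compute Legendre symbol (d/p):
6^((7-1)/2) mod 7 = -1
(d/p) = -1, so p is inert: (p) stays prime with e=1, f=2, g=1.
Therefore p is inert.

inert


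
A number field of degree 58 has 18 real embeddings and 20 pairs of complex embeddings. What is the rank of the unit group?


By Dirichlet's unit theorem:
rank = r1 + r2 - 1
= 18 + 20 - 1
= 37

37


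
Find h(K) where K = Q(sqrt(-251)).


K = Q(sqrt(-251)). d mod 4 = 1, so D = disc(K) = d = -251
h(K) equals the number of primitive reduced positive-definite forms (a, b, c) = a*x^2 + b*x*y + c*y^2 with b^2 - 4ac = D,
where reduced means |b| <= a <= c, with b >= 0 whenever |b| = a or a = c, and primitive means gcd(a, b, c) = 1.
Reduced forces 3a^2 <= |D| = 251, so 1 <= a <= 9; b must have the parity of D, and c = (b^2 - D)/(4a) must be an integer >= a.
Enumerate a = 1..9, b in [-a, a]:
  a=1: (1, 1, 63)  [1]
  a=2: none
  a=3: (3, -1, 21), (3, 1, 21)  [2]
  a=4: none
  a=5: (5, -3, 13), (5, 3, 13)  [2]
  a=6: none
  a=7: (7, -1, 9), (7, 1, 9)  [2]
  a=8..9: none
Total reduced forms: 1 + 2 + 2 + 2 = 7
h = 7

7
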